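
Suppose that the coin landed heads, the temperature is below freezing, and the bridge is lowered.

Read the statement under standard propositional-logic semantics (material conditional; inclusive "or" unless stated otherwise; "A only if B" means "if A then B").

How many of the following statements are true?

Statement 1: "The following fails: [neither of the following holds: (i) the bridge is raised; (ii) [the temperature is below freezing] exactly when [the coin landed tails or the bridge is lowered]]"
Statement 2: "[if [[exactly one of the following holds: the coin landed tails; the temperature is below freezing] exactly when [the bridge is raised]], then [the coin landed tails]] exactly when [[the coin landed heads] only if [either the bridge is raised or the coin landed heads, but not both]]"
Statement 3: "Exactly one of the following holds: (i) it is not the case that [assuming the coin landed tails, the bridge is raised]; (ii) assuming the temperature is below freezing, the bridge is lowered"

Let P = "the bridge is raised" (False), H = "the temperature is below freezing" (True), V = "the coin landed heads" (True).

Statement 1: Formalization: not (P nor (H iff (not V or not P)))

not V = not True = False
not P = not False = True
not V or not P = False or True = True
H iff (not V or not P) = True iff True = True
P nor (H iff (not V or not P)) = False nor True = False
not (P nor (H iff (not V or not P))) = not False = True
Hence Statement 1 is true.

Statement 2: Parsed as (((not V xor H) iff P) -> not V) iff (V -> (P xor V))

not V = not True = False
not V xor H = False xor True = True
(not V xor H) iff P = True iff False = False
not V = not True = False
((not V xor H) iff P) -> not V = False -> False = True
P xor V = False xor True = True
V -> (P xor V) = True -> True = True
(((not V xor H) iff P) -> not V) iff (V -> (P xor V)) = True iff True = True
Thus Statement 2 is true.

Statement 3: This is not (not V -> P) xor (H -> not P).

not V = not True = False
not V -> P = False -> False = True
not (not V -> P) = not True = False
not P = not False = True
H -> not P = True -> True = True
not (not V -> P) xor (H -> not P) = False xor True = True
Hence Statement 3 is true.

3 of the 3 statements are true.

3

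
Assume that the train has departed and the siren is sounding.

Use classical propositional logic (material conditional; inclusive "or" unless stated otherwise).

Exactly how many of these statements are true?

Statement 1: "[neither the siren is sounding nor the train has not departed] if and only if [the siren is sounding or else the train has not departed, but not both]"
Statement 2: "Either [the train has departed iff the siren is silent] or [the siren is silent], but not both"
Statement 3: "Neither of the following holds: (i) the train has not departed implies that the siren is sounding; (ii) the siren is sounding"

Let G = "the siren is sounding" (T), H = "the train has departed" (T).

Statement 1: This is (G ↓ ¬H) ↔ (G ⊕ ¬H).

¬H = ¬T = F
G ↓ ¬H = T ↓ F = F
¬H = ¬T = F
G ⊕ ¬H = T ⊕ F = T
(G ↓ ¬H) ↔ (G ⊕ ¬H) = F ↔ T = F
So Statement 1 is false.

Statement 2: This is (H ↔ ¬G) ⊕ ¬G.

¬G = ¬T = F
H ↔ ¬G = T ↔ F = F
¬G = ¬T = F
(H ↔ ¬G) ⊕ ¬G = F ⊕ F = F
Thus Statement 2 is false.

Statement 3: This is (¬H → G) ↓ G.

¬H = ¬T = F
¬H → G = F → T = T
(¬H → G) ↓ G = T ↓ T = F
So Statement 3 is false.

Count: 0.

0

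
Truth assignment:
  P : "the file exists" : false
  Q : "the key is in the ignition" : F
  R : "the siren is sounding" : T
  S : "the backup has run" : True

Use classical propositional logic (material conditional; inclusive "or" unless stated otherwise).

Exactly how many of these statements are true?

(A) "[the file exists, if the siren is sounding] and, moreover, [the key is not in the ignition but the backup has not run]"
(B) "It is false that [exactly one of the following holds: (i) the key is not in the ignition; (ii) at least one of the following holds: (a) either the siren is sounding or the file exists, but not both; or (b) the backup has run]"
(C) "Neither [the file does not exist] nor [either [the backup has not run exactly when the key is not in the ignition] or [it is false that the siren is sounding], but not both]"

1

(A): This is (R → P) ∧ (¬Q ∧ ¬S).

R → P = T → F = F
¬Q = ¬F = T
¬S = ¬T = F
¬Q ∧ ¬S = T ∧ F = F
(R → P) ∧ (¬Q ∧ ¬S) = F ∧ F = F
Hence (A) is false.

(B): This is ¬(¬Q ⊕ ((R ⊕ P) ∨ S)).

¬Q = ¬F = T
R ⊕ P = T ⊕ F = T
(R ⊕ P) ∨ S = T ∨ T = T
¬Q ⊕ ((R ⊕ P) ∨ S) = T ⊕ T = F
¬(¬Q ⊕ ((R ⊕ P) ∨ S)) = ¬F = T
So (B) is true.

(C): This is ¬P ↓ ((¬S ↔ ¬Q) ⊕ ¬R).

¬P = ¬F = T
¬S = ¬T = F
¬Q = ¬F = T
¬S ↔ ¬Q = F ↔ T = F
¬R = ¬T = F
(¬S ↔ ¬Q) ⊕ ¬R = F ⊕ F = F
¬P ↓ ((¬S ↔ ¬Q) ⊕ ¬R) = T ↓ F = F
Hence (C) is false.

True statements: 1 ((B)).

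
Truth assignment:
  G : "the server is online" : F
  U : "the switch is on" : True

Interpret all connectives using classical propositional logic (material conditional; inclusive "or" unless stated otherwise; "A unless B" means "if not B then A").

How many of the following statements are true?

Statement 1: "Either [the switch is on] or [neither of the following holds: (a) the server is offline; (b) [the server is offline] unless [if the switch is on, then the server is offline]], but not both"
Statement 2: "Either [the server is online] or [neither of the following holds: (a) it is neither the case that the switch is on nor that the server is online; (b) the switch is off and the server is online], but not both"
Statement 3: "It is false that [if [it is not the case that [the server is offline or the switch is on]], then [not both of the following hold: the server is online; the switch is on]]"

2

Statement 1: In symbols: U xor (~G nor (~G | (U -> ~G)))

~G = ~F = T
~G = ~F = T
~G = ~F = T
U -> ~G = T -> T = T
~G | (U -> ~G) = T | T = T
~G nor (~G | (U -> ~G)) = T nor T = F
U xor (~G nor (~G | (U -> ~G))) = T xor F = T
So Statement 1 is true.

Statement 2: Formalization: G xor ((U nor G) nor (~U & G))

U nor G = T nor F = F
~U = ~T = F
~U & G = F & F = F
(U nor G) nor (~U & G) = F nor F = T
G xor ((U nor G) nor (~U & G)) = F xor T = T
Hence Statement 2 is true.

Statement 3: Parsed as ~(~(~G | U) -> (G nand U))

~G = ~F = T
~G | U = T | T = T
~(~G | U) = ~T = F
G nand U = F nand T = T
~(~G | U) -> (G nand U) = F -> T = T
~(~(~G | U) -> (G nand U)) = ~T = F
So Statement 3 is false.

2 of the 3 statements are true (Statement 1, Statement 2).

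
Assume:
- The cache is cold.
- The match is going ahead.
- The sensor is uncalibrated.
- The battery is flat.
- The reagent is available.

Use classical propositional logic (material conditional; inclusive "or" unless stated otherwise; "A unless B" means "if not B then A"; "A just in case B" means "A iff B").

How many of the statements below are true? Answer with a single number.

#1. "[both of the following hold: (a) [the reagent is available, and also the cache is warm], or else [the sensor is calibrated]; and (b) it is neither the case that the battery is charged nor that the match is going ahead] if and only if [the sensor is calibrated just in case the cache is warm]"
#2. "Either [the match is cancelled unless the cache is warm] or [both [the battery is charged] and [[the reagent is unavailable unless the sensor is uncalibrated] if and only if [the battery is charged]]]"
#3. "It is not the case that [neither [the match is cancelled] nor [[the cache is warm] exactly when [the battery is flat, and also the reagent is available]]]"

0

Let U = "the reagent is available" (True), P = "the cache is warm" (False), R = "the sensor is calibrated" (False), S = "the battery is charged" (False), Q = "the match is cancelled" (False).

#1: This is (((U and P) or R) and (S nor not Q)) iff (R iff P).

U and P = True and False = False
(U and P) or R = False or False = False
not Q = not False = True
S nor not Q = False nor True = False
((U and P) or R) and (S nor not Q) = False and False = False
R iff P = False iff False = True
(((U and P) or R) and (S nor not Q)) iff (R iff P) = False iff True = False
So #1 is false.

#2: In symbols: (Q or P) or (S and ((not U or not R) iff S))

Q or P = False or False = False
not U = not True = False
not R = not False = True
not U or not R = False or True = True
(not U or not R) iff S = True iff False = False
S and ((not U or not R) iff S) = False and False = False
(Q or P) or (S and ((not U or not R) iff S)) = False or False = False
Hence #2 is false.

#3: Formalization: not (Q nor (P iff (not S and U)))

not S = not False = True
not S and U = True and True = True
P iff (not S and U) = False iff True = False
Q nor (P iff (not S and U)) = False nor False = True
not (Q nor (P iff (not S and U))) = not True = False
Hence #3 is false.

True statements: 0 (none).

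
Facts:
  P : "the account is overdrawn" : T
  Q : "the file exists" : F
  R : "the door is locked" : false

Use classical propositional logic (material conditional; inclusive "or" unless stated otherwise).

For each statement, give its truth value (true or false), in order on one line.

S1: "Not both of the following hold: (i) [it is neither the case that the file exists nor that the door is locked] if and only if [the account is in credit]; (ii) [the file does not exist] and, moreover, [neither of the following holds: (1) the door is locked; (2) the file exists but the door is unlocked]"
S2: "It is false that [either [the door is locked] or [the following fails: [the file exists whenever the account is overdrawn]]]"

S1 true, S2 false

S1: Formalization: ((Q ↓ R) ↔ ¬P) ↑ (¬Q ∧ (R ↓ (Q ∧ ¬R)))

Q ↓ R = F ↓ F = T
¬P = ¬T = F
(Q ↓ R) ↔ ¬P = T ↔ F = F
¬Q = ¬F = T
¬R = ¬F = T
Q ∧ ¬R = F ∧ T = F
R ↓ (Q ∧ ¬R) = F ↓ F = T
¬Q ∧ (R ↓ (Q ∧ ¬R)) = T ∧ T = T
((Q ↓ R) ↔ ¬P) ↑ (¬Q ∧ (R ↓ (Q ∧ ¬R))) = F ↑ T = T
Hence S1 is true.

S2: In symbols: ¬(R ∨ ¬(P → Q))

P → Q = T → F = F
¬(P → Q) = ¬F = T
R ∨ ¬(P → Q) = F ∨ T = T
¬(R ∨ ¬(P → Q)) = ¬T = F
Hence S2 is false.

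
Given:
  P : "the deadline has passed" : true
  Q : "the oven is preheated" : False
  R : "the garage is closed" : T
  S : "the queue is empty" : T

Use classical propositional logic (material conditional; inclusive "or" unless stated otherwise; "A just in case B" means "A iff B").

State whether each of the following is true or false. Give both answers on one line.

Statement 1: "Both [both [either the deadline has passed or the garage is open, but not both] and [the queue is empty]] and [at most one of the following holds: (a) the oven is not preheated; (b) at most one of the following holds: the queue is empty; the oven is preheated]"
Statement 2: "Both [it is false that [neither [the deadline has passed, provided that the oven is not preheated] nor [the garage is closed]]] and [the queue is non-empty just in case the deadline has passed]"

Statement 1 F, Statement 2 F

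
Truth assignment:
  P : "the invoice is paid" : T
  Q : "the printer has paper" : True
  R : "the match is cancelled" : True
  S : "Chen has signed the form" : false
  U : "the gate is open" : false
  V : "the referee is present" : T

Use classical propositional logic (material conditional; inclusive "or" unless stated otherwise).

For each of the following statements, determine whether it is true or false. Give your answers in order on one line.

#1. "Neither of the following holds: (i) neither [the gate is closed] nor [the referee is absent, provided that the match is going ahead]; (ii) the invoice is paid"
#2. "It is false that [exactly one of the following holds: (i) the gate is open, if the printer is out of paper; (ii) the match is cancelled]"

#1: This is (~U nor (~R -> ~V)) nor P.

~U = ~F = T
~R = ~T = F
~V = ~T = F
~R -> ~V = F -> F = T
~U nor (~R -> ~V) = T nor T = F
(~U nor (~R -> ~V)) nor P = F nor T = F
Hence #1 is false.

#2: Formalization: ~((~Q -> U) xor R)

~Q = ~T = F
~Q -> U = F -> F = T
(~Q -> U) xor R = T xor T = F
~((~Q -> U) xor R) = ~F = T
Thus #2 is true.

#1 F, #2 T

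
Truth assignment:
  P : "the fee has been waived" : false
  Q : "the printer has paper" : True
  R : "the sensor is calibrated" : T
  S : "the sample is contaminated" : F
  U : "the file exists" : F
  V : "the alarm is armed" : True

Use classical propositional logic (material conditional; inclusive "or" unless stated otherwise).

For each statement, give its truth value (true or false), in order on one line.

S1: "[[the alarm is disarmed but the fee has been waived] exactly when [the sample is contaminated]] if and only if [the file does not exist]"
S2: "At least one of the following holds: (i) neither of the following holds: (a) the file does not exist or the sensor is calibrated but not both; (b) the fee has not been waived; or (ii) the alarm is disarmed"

S1 T / S2 F

S1: Parsed as ((not V and P) iff S) iff not U

not V = not True = False
not V and P = False and False = False
(not V and P) iff S = False iff False = True
not U = not False = True
((not V and P) iff S) iff not U = True iff True = True
Hence S1 is true.

S2: Parsed as ((not U xor R) nor not P) or not V

not U = not False = True
not U xor R = True xor True = False
not P = not False = True
(not U xor R) nor not P = False nor True = False
not V = not True = False
((not U xor R) nor not P) or not V = False or False = False
So S2 is false.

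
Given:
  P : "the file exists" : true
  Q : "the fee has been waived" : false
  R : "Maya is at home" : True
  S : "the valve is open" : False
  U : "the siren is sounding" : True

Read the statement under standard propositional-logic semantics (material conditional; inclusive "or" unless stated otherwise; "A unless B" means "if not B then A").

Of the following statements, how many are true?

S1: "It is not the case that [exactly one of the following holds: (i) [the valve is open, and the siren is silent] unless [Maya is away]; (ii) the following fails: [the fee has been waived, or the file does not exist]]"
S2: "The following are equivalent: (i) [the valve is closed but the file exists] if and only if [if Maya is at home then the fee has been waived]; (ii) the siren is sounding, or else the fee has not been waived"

0

S1: This is ~(((S & ~U) | ~R) xor ~(Q | ~P)).

~U = ~T = F
S & ~U = F & F = F
~R = ~T = F
(S & ~U) | ~R = F | F = F
~P = ~T = F
Q | ~P = F | F = F
~(Q | ~P) = ~F = T
((S & ~U) | ~R) xor ~(Q | ~P) = F xor T = T
~(((S & ~U) | ~R) xor ~(Q | ~P)) = ~T = F
So S1 is false.

S2: In symbols: ((~S & P) <-> (R -> Q)) <-> (U | ~Q)

~S = ~F = T
~S & P = T & T = T
R -> Q = T -> F = F
(~S & P) <-> (R -> Q) = T <-> F = F
~Q = ~F = T
U | ~Q = T | T = T
((~S & P) <-> (R -> Q)) <-> (U | ~Q) = F <-> T = F
Thus S2 is false.

Count: 0.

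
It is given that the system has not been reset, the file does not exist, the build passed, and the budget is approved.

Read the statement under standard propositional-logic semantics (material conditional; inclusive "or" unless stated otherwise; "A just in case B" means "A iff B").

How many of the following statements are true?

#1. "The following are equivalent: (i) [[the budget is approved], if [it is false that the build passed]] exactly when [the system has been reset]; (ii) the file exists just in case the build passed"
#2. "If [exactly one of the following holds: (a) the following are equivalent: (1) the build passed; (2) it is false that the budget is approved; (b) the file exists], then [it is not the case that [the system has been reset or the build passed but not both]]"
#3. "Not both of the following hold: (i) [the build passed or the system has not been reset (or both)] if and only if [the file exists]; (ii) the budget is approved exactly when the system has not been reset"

3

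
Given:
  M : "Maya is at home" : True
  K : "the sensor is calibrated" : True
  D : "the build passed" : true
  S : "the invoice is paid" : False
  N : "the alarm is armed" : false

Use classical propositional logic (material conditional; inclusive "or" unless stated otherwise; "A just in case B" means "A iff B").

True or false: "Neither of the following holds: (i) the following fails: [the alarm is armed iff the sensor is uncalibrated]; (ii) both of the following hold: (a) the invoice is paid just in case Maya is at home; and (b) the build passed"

In symbols: ¬(N ↔ ¬K) ↓ ((S ↔ M) ∧ D)

¬K = ¬T = F
N ↔ ¬K = F ↔ F = T
¬(N ↔ ¬K) = ¬T = F
S ↔ M = F ↔ T = F
(S ↔ M) ∧ D = F ∧ T = F
¬(N ↔ ¬K) ↓ ((S ↔ M) ∧ D) = F ↓ F = T

The statement is true.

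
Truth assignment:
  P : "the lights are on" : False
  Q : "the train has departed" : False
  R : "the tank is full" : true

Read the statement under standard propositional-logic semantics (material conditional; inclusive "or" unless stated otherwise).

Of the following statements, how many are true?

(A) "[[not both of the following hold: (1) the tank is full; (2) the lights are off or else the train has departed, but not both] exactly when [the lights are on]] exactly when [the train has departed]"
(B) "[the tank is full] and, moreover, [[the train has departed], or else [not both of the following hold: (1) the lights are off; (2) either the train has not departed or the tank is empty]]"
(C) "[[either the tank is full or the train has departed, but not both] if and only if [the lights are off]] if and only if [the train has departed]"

(A): Parsed as ((R nand (~P xor Q)) <-> P) <-> Q

~P = ~F = T
~P xor Q = T xor F = T
R nand (~P xor Q) = T nand T = F
(R nand (~P xor Q)) <-> P = F <-> F = T
((R nand (~P xor Q)) <-> P) <-> Q = T <-> F = F
Thus (A) is false.

(B): Parsed as R & (Q | (~P nand (~Q | ~R)))

~P = ~F = T
~Q = ~F = T
~R = ~T = F
~Q | ~R = T | F = T
~P nand (~Q | ~R) = T nand T = F
Q | (~P nand (~Q | ~R)) = F | F = F
R & (Q | (~P nand (~Q | ~R))) = T & F = F
Thus (B) is false.

(C): This is ((R xor Q) <-> ~P) <-> Q.

R xor Q = T xor F = T
~P = ~F = T
(R xor Q) <-> ~P = T <-> T = T
((R xor Q) <-> ~P) <-> Q = T <-> F = F
Hence (C) is false.

True statements: 0 (none).

0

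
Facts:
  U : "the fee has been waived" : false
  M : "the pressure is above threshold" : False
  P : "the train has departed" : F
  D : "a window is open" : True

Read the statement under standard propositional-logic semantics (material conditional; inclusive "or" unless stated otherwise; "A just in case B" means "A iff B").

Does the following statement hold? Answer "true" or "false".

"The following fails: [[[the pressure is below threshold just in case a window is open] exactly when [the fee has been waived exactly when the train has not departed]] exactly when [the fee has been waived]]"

In symbols: ~(((~M <-> D) <-> (U <-> ~P)) <-> U)

~M = ~F = T
~M <-> D = T <-> T = T
~P = ~F = T
U <-> ~P = F <-> T = F
(~M <-> D) <-> (U <-> ~P) = T <-> F = F
((~M <-> D) <-> (U <-> ~P)) <-> U = F <-> F = T
~(((~M <-> D) <-> (U <-> ~P)) <-> U) = ~T = F

false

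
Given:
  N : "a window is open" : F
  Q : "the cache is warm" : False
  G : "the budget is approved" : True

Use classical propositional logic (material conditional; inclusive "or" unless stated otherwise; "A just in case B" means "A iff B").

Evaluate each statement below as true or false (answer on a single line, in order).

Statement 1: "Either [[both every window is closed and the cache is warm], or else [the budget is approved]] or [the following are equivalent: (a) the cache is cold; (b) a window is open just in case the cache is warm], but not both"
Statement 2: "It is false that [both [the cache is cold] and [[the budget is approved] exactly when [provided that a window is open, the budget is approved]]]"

Statement 1: Parsed as ((¬N ∧ Q) ∨ G) ⊕ (¬Q ↔ (N ↔ Q))

¬N = ¬F = T
¬N ∧ Q = T ∧ F = F
(¬N ∧ Q) ∨ G = F ∨ T = T
¬Q = ¬F = T
N ↔ Q = F ↔ F = T
¬Q ↔ (N ↔ Q) = T ↔ T = T
((¬N ∧ Q) ∨ G) ⊕ (¬Q ↔ (N ↔ Q)) = T ⊕ T = F
So Statement 1 is false.

Statement 2: Formalization: ¬(¬Q ∧ (G ↔ (N → G)))

¬Q = ¬F = T
N → G = F → T = T
G ↔ (N → G) = T ↔ T = T
¬Q ∧ (G ↔ (N → G)) = T ∧ T = T
¬(¬Q ∧ (G ↔ (N → G))) = ¬T = F
Thus Statement 2 is false.

Statement 1 F / Statement 2 F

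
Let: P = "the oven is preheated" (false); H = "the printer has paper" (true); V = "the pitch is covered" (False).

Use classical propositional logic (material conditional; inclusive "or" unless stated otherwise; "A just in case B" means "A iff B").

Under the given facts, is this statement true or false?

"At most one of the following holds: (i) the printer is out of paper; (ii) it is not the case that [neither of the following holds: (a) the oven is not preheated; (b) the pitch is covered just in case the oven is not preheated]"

The statement is true.

Parsed as not H nand not (not P nor (V iff not P))

not H = not True = False
not P = not False = True
not P = not False = True
V iff not P = False iff True = False
not P nor (V iff not P) = True nor False = False
not (not P nor (V iff not P)) = not False = True
not H nand not (not P nor (V iff not P)) = False nand True = True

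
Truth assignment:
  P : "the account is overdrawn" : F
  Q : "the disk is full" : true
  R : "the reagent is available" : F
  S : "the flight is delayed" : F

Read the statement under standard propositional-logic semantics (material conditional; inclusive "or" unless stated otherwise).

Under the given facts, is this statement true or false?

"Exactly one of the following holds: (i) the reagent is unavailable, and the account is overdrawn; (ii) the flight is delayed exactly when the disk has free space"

True.

Formalization: (¬R ∧ P) ⊕ (S ↔ ¬Q)

¬R = ¬F = T
¬R ∧ P = T ∧ F = F
¬Q = ¬T = F
S ↔ ¬Q = F ↔ F = T
(¬R ∧ P) ⊕ (S ↔ ¬Q) = F ⊕ T = T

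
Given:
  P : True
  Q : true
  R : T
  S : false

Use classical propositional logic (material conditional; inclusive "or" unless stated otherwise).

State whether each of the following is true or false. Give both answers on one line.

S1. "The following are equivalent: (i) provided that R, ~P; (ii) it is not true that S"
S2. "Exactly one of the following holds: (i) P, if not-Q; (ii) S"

S1: Formalization: (R -> ~P) <-> ~S

~P = ~T = F
R -> ~P = T -> F = F
~S = ~F = T
(R -> ~P) <-> ~S = F <-> T = F
So S1 is false.

S2: Formalization: (~Q -> P) xor S

~Q = ~T = F
~Q -> P = F -> T = T
(~Q -> P) xor S = T xor F = T
So S2 is true.

S1 False, S2 True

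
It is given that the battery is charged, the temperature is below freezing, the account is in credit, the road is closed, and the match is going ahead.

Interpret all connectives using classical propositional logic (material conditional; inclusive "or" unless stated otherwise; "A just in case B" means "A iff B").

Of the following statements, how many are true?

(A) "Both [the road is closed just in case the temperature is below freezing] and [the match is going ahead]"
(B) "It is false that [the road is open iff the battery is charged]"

2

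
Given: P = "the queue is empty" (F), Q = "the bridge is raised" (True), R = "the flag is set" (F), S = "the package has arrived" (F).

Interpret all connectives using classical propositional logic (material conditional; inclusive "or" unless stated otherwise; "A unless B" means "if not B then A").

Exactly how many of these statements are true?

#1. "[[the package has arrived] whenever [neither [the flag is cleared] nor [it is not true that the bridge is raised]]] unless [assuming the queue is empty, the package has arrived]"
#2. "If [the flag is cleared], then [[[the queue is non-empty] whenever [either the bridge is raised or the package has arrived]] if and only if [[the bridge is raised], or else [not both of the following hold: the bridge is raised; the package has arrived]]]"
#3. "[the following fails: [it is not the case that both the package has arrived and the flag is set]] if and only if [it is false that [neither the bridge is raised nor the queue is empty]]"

2

#1: In symbols: ((~R nor ~Q) -> S) | (P -> S)

~R = ~F = T
~Q = ~T = F
~R nor ~Q = T nor F = F
(~R nor ~Q) -> S = F -> F = T
P -> S = F -> F = T
((~R nor ~Q) -> S) | (P -> S) = T | T = T
Thus #1 is true.

#2: Formalization: ~R -> (((Q | S) -> ~P) <-> (Q | (Q nand S)))

~R = ~F = T
Q | S = T | F = T
~P = ~F = T
(Q | S) -> ~P = T -> T = T
Q nand S = T nand F = T
Q | (Q nand S) = T | T = T
((Q | S) -> ~P) <-> (Q | (Q nand S)) = T <-> T = T
~R -> (((Q | S) -> ~P) <-> (Q | (Q nand S))) = T -> T = T
Hence #2 is true.

#3: Formalization: ~(S nand R) <-> ~(Q nor P)

S nand R = F nand F = T
~(S nand R) = ~T = F
Q nor P = T nor F = F
~(Q nor P) = ~F = T
~(S nand R) <-> ~(Q nor P) = F <-> T = F
So #3 is false.

2 of the 3 statements are true (#1, #2).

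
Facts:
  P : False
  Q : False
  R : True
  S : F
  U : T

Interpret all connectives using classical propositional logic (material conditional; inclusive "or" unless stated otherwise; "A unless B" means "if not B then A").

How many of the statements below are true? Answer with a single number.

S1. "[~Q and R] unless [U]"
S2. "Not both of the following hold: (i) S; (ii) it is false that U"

S1: This is (~Q & R) | U.

~Q = ~F = T
~Q & R = T & T = T
(~Q & R) | U = T | T = T
So S1 is true.

S2: Parsed as S nand ~U

~U = ~T = F
S nand ~U = F nand F = T
Thus S2 is true.

2 of the 2 statements are true (S1, S2).

2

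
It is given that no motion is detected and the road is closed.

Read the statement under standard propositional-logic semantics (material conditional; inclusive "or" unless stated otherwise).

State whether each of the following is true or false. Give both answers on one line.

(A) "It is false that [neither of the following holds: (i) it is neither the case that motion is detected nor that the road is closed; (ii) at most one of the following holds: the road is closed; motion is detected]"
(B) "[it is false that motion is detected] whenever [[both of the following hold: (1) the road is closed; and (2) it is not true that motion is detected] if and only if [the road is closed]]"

Let P = "motion is detected" (F), Q = "the road is closed" (T).

(A): In symbols: ¬((P ↓ Q) ↓ (Q ↑ P))

P ↓ Q = F ↓ T = F
Q ↑ P = T ↑ F = T
(P ↓ Q) ↓ (Q ↑ P) = F ↓ T = F
¬((P ↓ Q) ↓ (Q ↑ P)) = ¬F = T
Hence (A) is true.

(B): Parsed as ((Q ∧ ¬P) ↔ Q) → ¬P

¬P = ¬F = T
Q ∧ ¬P = T ∧ T = T
(Q ∧ ¬P) ↔ Q = T ↔ T = T
¬P = ¬F = T
((Q ∧ ¬P) ↔ Q) → ¬P = T → T = T
Hence (B) is true.

(A) True; (B) True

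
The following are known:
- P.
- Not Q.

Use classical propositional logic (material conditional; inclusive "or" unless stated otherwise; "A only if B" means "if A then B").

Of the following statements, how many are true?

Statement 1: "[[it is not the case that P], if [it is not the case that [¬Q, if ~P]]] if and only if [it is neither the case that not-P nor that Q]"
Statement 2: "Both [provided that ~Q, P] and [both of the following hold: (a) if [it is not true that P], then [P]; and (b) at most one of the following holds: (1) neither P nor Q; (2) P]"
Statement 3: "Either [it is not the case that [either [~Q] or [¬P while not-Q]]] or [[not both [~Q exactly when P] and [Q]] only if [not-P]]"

Statement 1: In symbols: (~(~P -> ~Q) -> ~P) <-> (~P nor Q)

~P = ~T = F
~Q = ~F = T
~P -> ~Q = F -> T = T
~(~P -> ~Q) = ~T = F
~P = ~T = F
~(~P -> ~Q) -> ~P = F -> F = T
~P = ~T = F
~P nor Q = F nor F = T
(~(~P -> ~Q) -> ~P) <-> (~P nor Q) = T <-> T = T
Thus Statement 1 is true.

Statement 2: Parsed as (~Q -> P) & ((~P -> P) & ((P nor Q) nand P))

~Q = ~F = T
~Q -> P = T -> T = T
~P = ~T = F
~P -> P = F -> T = T
P nor Q = T nor F = F
(P nor Q) nand P = F nand T = T
(~P -> P) & ((P nor Q) nand P) = T & T = T
(~Q -> P) & ((~P -> P) & ((P nor Q) nand P)) = T & T = T
Thus Statement 2 is true.

Statement 3: In symbols: ~(~Q | (~P & ~Q)) | (((~Q <-> P) nand Q) -> ~P)

~Q = ~F = T
~P = ~T = F
~Q = ~F = T
~P & ~Q = F & T = F
~Q | (~P & ~Q) = T | F = T
~(~Q | (~P & ~Q)) = ~T = F
~Q = ~F = T
~Q <-> P = T <-> T = T
(~Q <-> P) nand Q = T nand F = T
~P = ~T = F
((~Q <-> P) nand Q) -> ~P = T -> F = F
~(~Q | (~P & ~Q)) | (((~Q <-> P) nand Q) -> ~P) = F | F = F
So Statement 3 is false.

2 of the 3 statements are true (Statement 1, Statement 2).

2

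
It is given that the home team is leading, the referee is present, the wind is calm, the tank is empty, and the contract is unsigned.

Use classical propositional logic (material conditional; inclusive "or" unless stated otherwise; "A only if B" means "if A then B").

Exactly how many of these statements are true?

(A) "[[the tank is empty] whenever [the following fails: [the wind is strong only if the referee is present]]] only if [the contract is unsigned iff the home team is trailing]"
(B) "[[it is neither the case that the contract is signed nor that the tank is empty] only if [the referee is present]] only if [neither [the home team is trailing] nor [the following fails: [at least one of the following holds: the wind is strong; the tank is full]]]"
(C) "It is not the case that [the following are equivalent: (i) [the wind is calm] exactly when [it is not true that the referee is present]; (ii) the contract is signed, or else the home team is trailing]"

Let R = "the wind is strong" (F), S = "the referee is present" (T), G = "the tank is full" (F), P = "the contract is signed" (F), W = "the home team is leading" (T).

(A): Parsed as (¬(R → S) → ¬G) → (¬P ↔ ¬W)

R → S = F → T = T
¬(R → S) = ¬T = F
¬G = ¬F = T
¬(R → S) → ¬G = F → T = T
¬P = ¬F = T
¬W = ¬T = F
¬P ↔ ¬W = T ↔ F = F
(¬(R → S) → ¬G) → (¬P ↔ ¬W) = T → F = F
So (A) is false.

(B): In symbols: ((P ↓ ¬G) → S) → (¬W ↓ ¬(R ∨ G))

¬G = ¬F = T
P ↓ ¬G = F ↓ T = F
(P ↓ ¬G) → S = F → T = T
¬W = ¬T = F
R ∨ G = F ∨ F = F
¬(R ∨ G) = ¬F = T
¬W ↓ ¬(R ∨ G) = F ↓ T = F
((P ↓ ¬G) → S) → (¬W ↓ ¬(R ∨ G)) = T → F = F
Hence (B) is false.

(C): In symbols: ¬((¬R ↔ ¬S) ↔ (P ∨ ¬W))

¬R = ¬F = T
¬S = ¬T = F
¬R ↔ ¬S = T ↔ F = F
¬W = ¬T = F
P ∨ ¬W = F ∨ F = F
(¬R ↔ ¬S) ↔ (P ∨ ¬W) = F ↔ F = T
¬((¬R ↔ ¬S) ↔ (P ∨ ¬W)) = ¬T = F
Hence (C) is false.

Count: 0.

0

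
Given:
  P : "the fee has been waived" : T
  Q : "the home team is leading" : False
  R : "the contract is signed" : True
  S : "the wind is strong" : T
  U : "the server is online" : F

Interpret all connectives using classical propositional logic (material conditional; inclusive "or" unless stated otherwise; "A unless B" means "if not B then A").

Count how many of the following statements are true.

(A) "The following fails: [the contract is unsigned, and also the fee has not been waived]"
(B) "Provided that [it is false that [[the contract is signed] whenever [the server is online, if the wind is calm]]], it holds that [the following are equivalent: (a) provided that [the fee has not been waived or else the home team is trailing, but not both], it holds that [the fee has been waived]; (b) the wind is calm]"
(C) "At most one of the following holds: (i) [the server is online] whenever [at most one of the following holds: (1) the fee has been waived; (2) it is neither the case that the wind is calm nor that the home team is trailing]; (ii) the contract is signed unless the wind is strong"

(A): In symbols: not (not R and not P)

not R = not True = False
not P = not True = False
not R and not P = False and False = False
not (not R and not P) = not False = True
Thus (A) is true.

(B): In symbols: not ((not S -> U) -> R) -> (((not P xor not Q) -> P) iff not S)

not S = not True = False
not S -> U = False -> False = True
(not S -> U) -> R = True -> True = True
not ((not S -> U) -> R) = not True = False
not P = not True = False
not Q = not False = True
not P xor not Q = False xor True = True
(not P xor not Q) -> P = True -> True = True
not S = not True = False
((not P xor not Q) -> P) iff not S = True iff False = False
not ((not S -> U) -> R) -> (((not P xor not Q) -> P) iff not S) = False -> False = True
Hence (B) is true.

(C): In symbols: ((P nand (not S nor not Q)) -> U) nand (R or S)

not S = not True = False
not Q = not False = True
not S nor not Q = False nor True = False
P nand (not S nor not Q) = True nand False = True
(P nand (not S nor not Q)) -> U = True -> False = False
R or S = True or True = True
((P nand (not S nor not Q)) -> U) nand (R or S) = False nand True = True
Hence (C) is true.

Count: 3.

3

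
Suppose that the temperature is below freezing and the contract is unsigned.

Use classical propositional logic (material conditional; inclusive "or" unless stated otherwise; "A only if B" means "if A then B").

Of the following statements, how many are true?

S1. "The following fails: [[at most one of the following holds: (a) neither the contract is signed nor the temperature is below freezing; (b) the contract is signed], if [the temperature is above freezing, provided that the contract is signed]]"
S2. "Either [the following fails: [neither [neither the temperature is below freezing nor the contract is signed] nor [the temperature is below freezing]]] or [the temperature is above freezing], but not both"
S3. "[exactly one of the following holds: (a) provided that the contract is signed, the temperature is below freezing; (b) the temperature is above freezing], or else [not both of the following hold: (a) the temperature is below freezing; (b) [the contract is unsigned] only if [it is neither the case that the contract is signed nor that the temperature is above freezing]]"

Let Q = "the contract is signed" (False), P = "the temperature is below freezing" (True).

S1: Parsed as not ((Q -> not P) -> ((Q nor P) nand Q))

not P = not True = False
Q -> not P = False -> False = True
Q nor P = False nor True = False
(Q nor P) nand Q = False nand False = True
(Q -> not P) -> ((Q nor P) nand Q) = True -> True = True
not ((Q -> not P) -> ((Q nor P) nand Q)) = not True = False
So S1 is false.

S2: Parsed as not ((P nor Q) nor P) xor not P

P nor Q = True nor False = False
(P nor Q) nor P = False nor True = False
not ((P nor Q) nor P) = not False = True
not P = not True = False
not ((P nor Q) nor P) xor not P = True xor False = True
Thus S2 is true.

S3: Parsed as ((Q -> P) xor not P) or (P nand (not Q -> (Q nor not P)))

Q -> P = False -> True = True
not P = not True = False
(Q -> P) xor not P = True xor False = True
not Q = not False = True
not P = not True = False
Q nor not P = False nor False = True
not Q -> (Q nor not P) = True -> True = True
P nand (not Q -> (Q nor not P)) = True nand True = False
((Q -> P) xor not P) or (P nand (not Q -> (Q nor not P))) = True or False = True
Hence S3 is true.

True statements: 2 (S2, S3).

2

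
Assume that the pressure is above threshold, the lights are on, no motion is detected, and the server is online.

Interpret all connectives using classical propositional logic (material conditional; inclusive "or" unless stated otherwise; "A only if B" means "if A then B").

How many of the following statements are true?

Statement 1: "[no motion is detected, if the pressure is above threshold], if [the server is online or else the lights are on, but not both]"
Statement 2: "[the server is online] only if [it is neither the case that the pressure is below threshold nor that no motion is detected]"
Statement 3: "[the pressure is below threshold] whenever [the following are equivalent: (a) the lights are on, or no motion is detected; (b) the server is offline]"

Let S = "the server is online" (T), Q = "the lights are on" (T), P = "the pressure is above threshold" (T), R = "motion is detected" (F).

Statement 1: This is (S xor Q) -> (P -> ~R).

S xor Q = T xor T = F
~R = ~F = T
P -> ~R = T -> T = T
(S xor Q) -> (P -> ~R) = F -> T = T
So Statement 1 is true.

Statement 2: Formalization: S -> (~P nor ~R)

~P = ~T = F
~R = ~F = T
~P nor ~R = F nor T = F
S -> (~P nor ~R) = T -> F = F
Thus Statement 2 is false.

Statement 3: This is ((Q | ~R) <-> ~S) -> ~P.

~R = ~F = T
Q | ~R = T | T = T
~S = ~T = F
(Q | ~R) <-> ~S = T <-> F = F
~P = ~T = F
((Q | ~R) <-> ~S) -> ~P = F -> F = T
Thus Statement 3 is true.

True statements: 2 (Statement 1, Statement 3).

2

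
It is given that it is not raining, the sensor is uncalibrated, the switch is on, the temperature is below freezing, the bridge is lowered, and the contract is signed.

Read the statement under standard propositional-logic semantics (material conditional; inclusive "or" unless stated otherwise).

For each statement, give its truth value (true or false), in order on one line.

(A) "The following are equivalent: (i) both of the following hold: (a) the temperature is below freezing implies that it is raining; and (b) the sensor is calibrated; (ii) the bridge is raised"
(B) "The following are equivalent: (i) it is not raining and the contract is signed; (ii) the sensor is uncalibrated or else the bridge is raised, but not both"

(A) true / (B) true

Let G = "the temperature is below freezing" (T), L = "it is raining" (F), S = "the sensor is calibrated" (F), U = "the bridge is raised" (F), V = "the contract is signed" (T).

(A): This is ((G -> L) & S) <-> U.

G -> L = T -> F = F
(G -> L) & S = F & F = F
((G -> L) & S) <-> U = F <-> F = T
Hence (A) is true.

(B): Formalization: (~L & V) <-> (~S xor U)

~L = ~F = T
~L & V = T & T = T
~S = ~F = T
~S xor U = T xor F = T
(~L & V) <-> (~S xor U) = T <-> T = T
So (B) is true.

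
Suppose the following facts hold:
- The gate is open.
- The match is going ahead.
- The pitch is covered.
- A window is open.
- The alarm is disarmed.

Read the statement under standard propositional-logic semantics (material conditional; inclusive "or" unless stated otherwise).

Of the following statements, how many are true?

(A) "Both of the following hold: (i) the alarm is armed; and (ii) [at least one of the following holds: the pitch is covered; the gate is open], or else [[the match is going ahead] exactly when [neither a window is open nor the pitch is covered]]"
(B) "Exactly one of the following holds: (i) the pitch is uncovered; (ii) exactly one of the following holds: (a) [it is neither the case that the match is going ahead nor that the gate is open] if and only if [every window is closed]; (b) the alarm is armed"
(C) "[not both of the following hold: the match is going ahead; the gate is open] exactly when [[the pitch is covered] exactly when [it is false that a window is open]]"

2

Let W = "the alarm is armed" (False), N = "the pitch is covered" (True), H = "the gate is open" (True), G = "the match is cancelled" (False), M = "a window is open" (True).

(A): Formalization: W and ((N or H) or (not G iff (M nor N)))

N or H = True or True = True
not G = not False = True
M nor N = True nor True = False
not G iff (M nor N) = True iff False = False
(N or H) or (not G iff (M nor N)) = True or False = True
W and ((N or H) or (not G iff (M nor N))) = False and True = False
Hence (A) is false.

(B): Formalization: not N xor (((not G nor H) iff not M) xor W)

not N = not True = False
not G = not False = True
not G nor H = True nor True = False
not M = not True = False
(not G nor H) iff not M = False iff False = True
((not G nor H) iff not M) xor W = True xor False = True
not N xor (((not G nor H) iff not M) xor W) = False xor True = True
Thus (B) is true.

(C): Formalization: (not G nand H) iff (N iff not M)

not G = not False = True
not G nand H = True nand True = False
not M = not True = False
N iff not M = True iff False = False
(not G nand H) iff (N iff not M) = False iff False = True
Thus (C) is true.

True statements: 2.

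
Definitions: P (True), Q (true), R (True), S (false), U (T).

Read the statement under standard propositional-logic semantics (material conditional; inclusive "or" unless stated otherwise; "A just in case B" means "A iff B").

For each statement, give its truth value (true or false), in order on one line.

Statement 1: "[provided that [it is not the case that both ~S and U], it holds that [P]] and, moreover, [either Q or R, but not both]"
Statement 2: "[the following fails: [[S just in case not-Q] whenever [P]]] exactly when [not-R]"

Statement 1 F / Statement 2 T

Statement 1: This is ((~S nand U) -> P) & (Q xor R).

~S = ~F = T
~S nand U = T nand T = F
(~S nand U) -> P = F -> T = T
Q xor R = T xor T = F
((~S nand U) -> P) & (Q xor R) = T & F = F
Hence Statement 1 is false.

Statement 2: Parsed as ~(P -> (S <-> ~Q)) <-> ~R

~Q = ~T = F
S <-> ~Q = F <-> F = T
P -> (S <-> ~Q) = T -> T = T
~(P -> (S <-> ~Q)) = ~T = F
~R = ~T = F
~(P -> (S <-> ~Q)) <-> ~R = F <-> F = T
Hence Statement 2 is true.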